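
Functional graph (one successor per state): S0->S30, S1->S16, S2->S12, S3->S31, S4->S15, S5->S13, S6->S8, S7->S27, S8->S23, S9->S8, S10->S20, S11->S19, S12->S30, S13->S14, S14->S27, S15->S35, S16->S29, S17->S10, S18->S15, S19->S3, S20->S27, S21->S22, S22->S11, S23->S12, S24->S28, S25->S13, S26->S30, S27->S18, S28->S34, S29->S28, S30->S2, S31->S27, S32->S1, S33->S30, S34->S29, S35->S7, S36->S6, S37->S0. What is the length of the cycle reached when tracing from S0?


Trace from S0 until a state repeats:
  S0 -> S30 -> S2 -> S12 -> S30
S30 first seen at step 1, revisited at step 4.
Cycle length = 4 - 1 = 3

3


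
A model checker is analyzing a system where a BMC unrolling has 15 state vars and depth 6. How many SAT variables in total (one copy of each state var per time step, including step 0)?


BMC unrolls to depth k, creating one copy of each state var for steps 0..k.
Step count = 6 + 1 = 7 (steps 0 through 6)
Vars per step = 15
Total = 15 * 7 = 105

105


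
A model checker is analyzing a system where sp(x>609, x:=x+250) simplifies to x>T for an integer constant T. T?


Formula: sp(P, x:=E) = exists old_x. (x = E[old_x/x]) AND P[old_x/x] (old_x is the value of x before the assignment; eliminate old_x by solving x = E[old_x/x] for old_x)
Step 1: Precondition P: x>609, i.e. old_x > 609
Step 2: Assignment gives x = old_x + 250, so old_x = x - 250
Step 3: Substitute into P: x - 250 > 609
Step 4: Simplify: x > 609+250 = 859

859


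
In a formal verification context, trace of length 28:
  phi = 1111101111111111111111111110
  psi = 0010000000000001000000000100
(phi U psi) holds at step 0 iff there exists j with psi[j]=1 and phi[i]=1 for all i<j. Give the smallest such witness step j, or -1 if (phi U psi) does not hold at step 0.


(phi U psi) at 0: need smallest j with psi[j]=1 and phi[i]=1 for all i in [0,j).
Scan from step 0:
  step 0: phi=1, psi=0 -> continue
  step 1: phi=1, psi=0 -> continue
  step 2: psi=1 and phi held for [0,2) -> witness found
Witness step = 2

2


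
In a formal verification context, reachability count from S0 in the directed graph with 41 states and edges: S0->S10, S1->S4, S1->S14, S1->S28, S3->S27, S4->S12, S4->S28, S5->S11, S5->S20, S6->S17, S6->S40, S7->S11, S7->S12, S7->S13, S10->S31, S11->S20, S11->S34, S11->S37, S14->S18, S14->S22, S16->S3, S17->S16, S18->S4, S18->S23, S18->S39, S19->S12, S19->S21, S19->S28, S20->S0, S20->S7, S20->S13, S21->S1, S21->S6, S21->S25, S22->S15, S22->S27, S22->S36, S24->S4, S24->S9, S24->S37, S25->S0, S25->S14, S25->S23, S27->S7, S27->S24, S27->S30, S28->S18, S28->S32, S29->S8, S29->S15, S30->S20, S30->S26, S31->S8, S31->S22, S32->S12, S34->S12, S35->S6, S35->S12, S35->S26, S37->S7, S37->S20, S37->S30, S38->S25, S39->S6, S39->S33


BFS from S0:
  layer 0: {S0}
  layer 1: {S10}
  layer 2: {S31}
  layer 3: {S8, S22}
  layer 4: {S15, S27, S36}
  layer 5: {S7, S24, S30}
  layer 6: {S4, S9, S11, S12, S13, S20, S26, S37}
  layer 7: {S28, S34}
  layer 8: {S18, S32}
  layer 9: {S23, S39}
  layer 10: {S6, S33}
  layer 11: {S17, S40}
  layer 12: {S16}
  layer 13: {S3}
Reachable set: {S0, S3, S4, S6, S7, S8, S9, S10, S11, S12, S13, S15, S16, S17, S18, S20, S22, S23, S24, S26, S27, S28, S30, S31, S32, S33, S34, S36, S37, S39, S40}
Count = 31

31


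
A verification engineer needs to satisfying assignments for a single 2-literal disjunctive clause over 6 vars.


Step 1: Total=2^6=64
Step 2: Unsat when all 2 false: 2^4=16
Step 3: Sat=64-16=48

48


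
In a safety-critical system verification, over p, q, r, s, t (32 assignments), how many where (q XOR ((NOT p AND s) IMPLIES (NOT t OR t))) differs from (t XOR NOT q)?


F1 = (q XOR ((NOT p AND s) IMPLIES (NOT t OR t)))
F2 = (t XOR NOT q)
Evaluate both on each of 32 rows (bits = p,q,r,s,t):
  row 0 [00000]: F1=1 F2=1 -> 0
  row 1 [00001]: F1=1 F2=0 (differ) -> 1
  row 2 [00010]: F1=1 F2=1 -> 0
  row 3 [00011]: F1=1 F2=0 (differ) -> 1
  row 4 [00100]: F1=1 F2=1 -> 0
  row 5 [00101]: F1=1 F2=0 (differ) -> 1
  row 6 [00110]: F1=1 F2=1 -> 0
  row 7 [00111]: F1=1 F2=0 (differ) -> 1
  row 8 [01000]: F1=0 F2=0 -> 0
  row 9 [01001]: F1=0 F2=1 (differ) -> 1
  row 10 [01010]: F1=0 F2=0 -> 0
  row 11 [01011]: F1=0 F2=1 (differ) -> 1
  row 12 [01100]: F1=0 F2=0 -> 0
  row 13 [01101]: F1=0 F2=1 (differ) -> 1
  row 14 [01110]: F1=0 F2=0 -> 0
  row 15 [01111]: F1=0 F2=1 (differ) -> 1
  row 16 [10000]: F1=1 F2=1 -> 0
  row 17 [10001]: F1=1 F2=0 (differ) -> 1
  row 18 [10010]: F1=1 F2=1 -> 0
  row 19 [10011]: F1=1 F2=0 (differ) -> 1
  row 20 [10100]: F1=1 F2=1 -> 0
  row 21 [10101]: F1=1 F2=0 (differ) -> 1
  row 22 [10110]: F1=1 F2=1 -> 0
  row 23 [10111]: F1=1 F2=0 (differ) -> 1
  row 24 [11000]: F1=0 F2=0 -> 0
  row 25 [11001]: F1=0 F2=1 (differ) -> 1
  row 26 [11010]: F1=0 F2=0 -> 0
  row 27 [11011]: F1=0 F2=1 (differ) -> 1
  row 28 [11100]: F1=0 F2=0 -> 0
  row 29 [11101]: F1=0 F2=1 (differ) -> 1
  row 30 [11110]: F1=0 F2=0 -> 0
  row 31 [11111]: F1=0 F2=1 (differ) -> 1
Full result column, 8 rows per line (p,q fixed per line; r,s,t runs 000..111 left to right):
  rows 0-7 [p,q=00]: 01010101  (ones: 4)
  rows 8-15 [p,q=01]: 01010101  (ones: 4)
  rows 16-23 [p,q=10]: 01010101  (ones: 4)
  rows 24-31 [p,q=11]: 01010101  (ones: 4)
Disagreements = 4+4+4+4 = 16

16


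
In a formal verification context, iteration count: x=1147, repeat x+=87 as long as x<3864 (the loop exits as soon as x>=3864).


Step 1: x goes from 1147 toward 3864 by 87; the body runs while x<3864, so iterations = ceil((bound-start)/step)
Step 2: Distance=2717
Step 3: ceil(2717/87)=32

32


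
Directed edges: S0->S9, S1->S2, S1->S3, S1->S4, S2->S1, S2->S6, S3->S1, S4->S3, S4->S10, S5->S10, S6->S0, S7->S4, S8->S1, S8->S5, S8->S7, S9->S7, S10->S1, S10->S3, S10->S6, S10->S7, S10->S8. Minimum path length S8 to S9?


BFS layer-by-layer from S8:
  dist 0: {S8}
  dist 1: {S1, S5, S7}
  dist 2: {S2, S3, S4, S10}
  dist 3: {S6}
  dist 4: {S0}
  dist 5: {S9}
  -> S9 reached at distance 5
Shortest path length = 5

5


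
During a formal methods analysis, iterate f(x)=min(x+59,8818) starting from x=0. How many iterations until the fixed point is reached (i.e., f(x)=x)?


Step 1: x=0, cap=8818, increment=59
Step 2: x grows by 59 each step until capped at 8818; fixed point is x=8818
Step 3: iterations = ceil(8818/59) = 150

150


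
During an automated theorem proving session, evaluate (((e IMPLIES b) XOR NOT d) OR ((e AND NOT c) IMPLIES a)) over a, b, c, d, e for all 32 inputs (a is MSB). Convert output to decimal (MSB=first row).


Formula: (((e IMPLIES b) XOR NOT d) OR ((e AND NOT c) IMPLIES a)) over a, b, c, d, e (32 rows)
Evaluate each row (bits = a,b,c,d,e, MSB first):
  row 0 [00000]: (((0 IMPLIES 0) XOR NOT 0) OR ((0 AND NOT 0) IMPLIES 0)) -> 1
  row 1 [00001]: (((1 IMPLIES 0) XOR NOT 0) OR ((1 AND NOT 0) IMPLIES 0)) -> 1
  row 2 [00010]: (((0 IMPLIES 0) XOR NOT 1) OR ((0 AND NOT 0) IMPLIES 0)) -> 1
  row 3 [00011]: (((1 IMPLIES 0) XOR NOT 1) OR ((1 AND NOT 0) IMPLIES 0)) -> 0
  row 4 [00100]: (((0 IMPLIES 0) XOR NOT 0) OR ((0 AND NOT 1) IMPLIES 0)) -> 1
  row 5 [00101]: (((1 IMPLIES 0) XOR NOT 0) OR ((1 AND NOT 1) IMPLIES 0)) -> 1
  row 6 [00110]: (((0 IMPLIES 0) XOR NOT 1) OR ((0 AND NOT 1) IMPLIES 0)) -> 1
  row 7 [00111]: (((1 IMPLIES 0) XOR NOT 1) OR ((1 AND NOT 1) IMPLIES 0)) -> 1
  row 8 [01000]: (((0 IMPLIES 1) XOR NOT 0) OR ((0 AND NOT 0) IMPLIES 0)) -> 1
  row 9 [01001]: (((1 IMPLIES 1) XOR NOT 0) OR ((1 AND NOT 0) IMPLIES 0)) -> 0
  row 10 [01010]: (((0 IMPLIES 1) XOR NOT 1) OR ((0 AND NOT 0) IMPLIES 0)) -> 1
  row 11 [01011]: (((1 IMPLIES 1) XOR NOT 1) OR ((1 AND NOT 0) IMPLIES 0)) -> 1
  row 12 [01100]: (((0 IMPLIES 1) XOR NOT 0) OR ((0 AND NOT 1) IMPLIES 0)) -> 1
  row 13 [01101]: (((1 IMPLIES 1) XOR NOT 0) OR ((1 AND NOT 1) IMPLIES 0)) -> 1
  row 14 [01110]: (((0 IMPLIES 1) XOR NOT 1) OR ((0 AND NOT 1) IMPLIES 0)) -> 1
  row 15 [01111]: (((1 IMPLIES 1) XOR NOT 1) OR ((1 AND NOT 1) IMPLIES 0)) -> 1
  row 16 [10000]: (((0 IMPLIES 0) XOR NOT 0) OR ((0 AND NOT 0) IMPLIES 1)) -> 1
  row 17 [10001]: (((1 IMPLIES 0) XOR NOT 0) OR ((1 AND NOT 0) IMPLIES 1)) -> 1
  row 18 [10010]: (((0 IMPLIES 0) XOR NOT 1) OR ((0 AND NOT 0) IMPLIES 1)) -> 1
  row 19 [10011]: (((1 IMPLIES 0) XOR NOT 1) OR ((1 AND NOT 0) IMPLIES 1)) -> 1
  row 20 [10100]: (((0 IMPLIES 0) XOR NOT 0) OR ((0 AND NOT 1) IMPLIES 1)) -> 1
  row 21 [10101]: (((1 IMPLIES 0) XOR NOT 0) OR ((1 AND NOT 1) IMPLIES 1)) -> 1
  row 22 [10110]: (((0 IMPLIES 0) XOR NOT 1) OR ((0 AND NOT 1) IMPLIES 1)) -> 1
  row 23 [10111]: (((1 IMPLIES 0) XOR NOT 1) OR ((1 AND NOT 1) IMPLIES 1)) -> 1
  row 24 [11000]: (((0 IMPLIES 1) XOR NOT 0) OR ((0 AND NOT 0) IMPLIES 1)) -> 1
  row 25 [11001]: (((1 IMPLIES 1) XOR NOT 0) OR ((1 AND NOT 0) IMPLIES 1)) -> 1
  row 26 [11010]: (((0 IMPLIES 1) XOR NOT 1) OR ((0 AND NOT 0) IMPLIES 1)) -> 1
  row 27 [11011]: (((1 IMPLIES 1) XOR NOT 1) OR ((1 AND NOT 0) IMPLIES 1)) -> 1
  row 28 [11100]: (((0 IMPLIES 1) XOR NOT 0) OR ((0 AND NOT 1) IMPLIES 1)) -> 1
  row 29 [11101]: (((1 IMPLIES 1) XOR NOT 0) OR ((1 AND NOT 1) IMPLIES 1)) -> 1
  row 30 [11110]: (((0 IMPLIES 1) XOR NOT 1) OR ((0 AND NOT 1) IMPLIES 1)) -> 1
  row 31 [11111]: (((1 IMPLIES 1) XOR NOT 1) OR ((1 AND NOT 1) IMPLIES 1)) -> 1
Full result column, 4 rows per line (a,b,c fixed per line; d,e runs 00..11 left to right):
  rows 0-3 [a,b,c=000]: 1110  = hex E
  rows 4-7 [a,b,c=001]: 1111  = hex F
  rows 8-11 [a,b,c=010]: 1011  = hex B
  rows 12-15 [a,b,c=011]: 1111  = hex F
  rows 16-19 [a,b,c=100]: 1111  = hex F
  rows 20-23 [a,b,c=101]: 1111  = hex F
  rows 24-27 [a,b,c=110]: 1111  = hex F
  rows 28-31 [a,b,c=111]: 1111  = hex F
Output column (row 0 .. row 31) = 11101111101111111111111111111111
Output column grouped in 4s = 1110 1111 1011 1111 1111 1111 1111 1111 = 0xEFBFFFFF
Convert to decimal digit by digit (value = value*16 + digit):
  E -> 14
  14*16 + 15 (F) = 239
  239*16 + 11 (B) = 3835
  3835*16 + 15 (F) = 61375
  61375*16 + 15 (F) = 982015
  982015*16 + 15 (F) = 15712255
  15712255*16 + 15 (F) = 251396095
  251396095*16 + 15 (F) = 4022337535
Decimal = 4022337535

4022337535


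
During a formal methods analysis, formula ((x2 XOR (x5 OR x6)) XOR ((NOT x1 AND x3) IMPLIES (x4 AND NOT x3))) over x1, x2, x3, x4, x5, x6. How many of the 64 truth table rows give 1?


Formula: ((x2 XOR (x5 OR x6)) XOR ((NOT x1 AND x3) IMPLIES (x4 AND NOT x3))) over 6 vars (64 rows)
Evaluate each row (x1, x2, x3, x4, x5, x6 as bits, MSB first):
  row 0 [000000]: ((0 XOR (0 OR 0)) XOR ((NOT 0 AND 0) IMPLIES (0 AND NOT 0))) -> 1
  row 1 [000001]: ((0 XOR (0 OR 1)) XOR ((NOT 0 AND 0) IMPLIES (0 AND NOT 0))) -> 0
  row 2 [000010]: ((0 XOR (1 OR 0)) XOR ((NOT 0 AND 0) IMPLIES (0 AND NOT 0))) -> 0
  row 3 [000011]: ((0 XOR (1 OR 1)) XOR ((NOT 0 AND 0) IMPLIES (0 AND NOT 0))) -> 0
  row 4 [000100]: ((0 XOR (0 OR 0)) XOR ((NOT 0 AND 0) IMPLIES (1 AND NOT 0))) -> 1
  (every remaining row is evaluated the same way; all 64 results are listed next)
Full result column, 8 rows per line (x1,x2,x3 fixed per line; x4,x5,x6 runs 000..111 left to right):
  rows 0-7 [x1,x2,x3=000]: 10001000  (ones: 2)
  rows 8-15 [x1,x2,x3=001]: 01110111  (ones: 6)
  rows 16-23 [x1,x2,x3=010]: 01110111  (ones: 6)
  rows 24-31 [x1,x2,x3=011]: 10001000  (ones: 2)
  rows 32-39 [x1,x2,x3=100]: 10001000  (ones: 2)
  rows 40-47 [x1,x2,x3=101]: 10001000  (ones: 2)
  rows 48-55 [x1,x2,x3=110]: 01110111  (ones: 6)
  rows 56-63 [x1,x2,x3=111]: 01110111  (ones: 6)
Count of 1-rows = 2+6+6+2+2+2+6+6 = 32

32


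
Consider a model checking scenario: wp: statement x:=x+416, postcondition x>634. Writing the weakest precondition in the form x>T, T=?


Formula: wp(x:=E, P) = P[E/x] (substitute E for x in postcondition)
Step 1: Postcondition: x>634
Step 2: Substitute x+416 for x: x+416>634
Step 3: Solve for x: x > 634-416 = 218

218


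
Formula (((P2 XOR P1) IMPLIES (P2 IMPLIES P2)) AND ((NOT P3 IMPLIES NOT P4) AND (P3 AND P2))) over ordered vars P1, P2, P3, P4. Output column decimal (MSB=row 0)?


Formula: (((P2 XOR P1) IMPLIES (P2 IMPLIES P2)) AND ((NOT P3 IMPLIES NOT P4) AND (P3 AND P2))) over P1, P2, P3, P4 (16 rows)
Evaluate each row (bits = P1,P2,P3,P4, MSB first):
  row 0 [0000]: (((0 XOR 0) IMPLIES (0 IMPLIES 0)) AND ((NOT 0 IMPLIES NOT 0) AND (0 AND 0))) -> 0
  row 1 [0001]: (((0 XOR 0) IMPLIES (0 IMPLIES 0)) AND ((NOT 0 IMPLIES NOT 1) AND (0 AND 0))) -> 0
  row 2 [0010]: (((0 XOR 0) IMPLIES (0 IMPLIES 0)) AND ((NOT 1 IMPLIES NOT 0) AND (1 AND 0))) -> 0
  row 3 [0011]: (((0 XOR 0) IMPLIES (0 IMPLIES 0)) AND ((NOT 1 IMPLIES NOT 1) AND (1 AND 0))) -> 0
  row 4 [0100]: (((1 XOR 0) IMPLIES (1 IMPLIES 1)) AND ((NOT 0 IMPLIES NOT 0) AND (0 AND 1))) -> 0
  row 5 [0101]: (((1 XOR 0) IMPLIES (1 IMPLIES 1)) AND ((NOT 0 IMPLIES NOT 1) AND (0 AND 1))) -> 0
  row 6 [0110]: (((1 XOR 0) IMPLIES (1 IMPLIES 1)) AND ((NOT 1 IMPLIES NOT 0) AND (1 AND 1))) -> 1
  row 7 [0111]: (((1 XOR 0) IMPLIES (1 IMPLIES 1)) AND ((NOT 1 IMPLIES NOT 1) AND (1 AND 1))) -> 1
  row 8 [1000]: (((0 XOR 1) IMPLIES (0 IMPLIES 0)) AND ((NOT 0 IMPLIES NOT 0) AND (0 AND 0))) -> 0
  row 9 [1001]: (((0 XOR 1) IMPLIES (0 IMPLIES 0)) AND ((NOT 0 IMPLIES NOT 1) AND (0 AND 0))) -> 0
  row 10 [1010]: (((0 XOR 1) IMPLIES (0 IMPLIES 0)) AND ((NOT 1 IMPLIES NOT 0) AND (1 AND 0))) -> 0
  row 11 [1011]: (((0 XOR 1) IMPLIES (0 IMPLIES 0)) AND ((NOT 1 IMPLIES NOT 1) AND (1 AND 0))) -> 0
  row 12 [1100]: (((1 XOR 1) IMPLIES (1 IMPLIES 1)) AND ((NOT 0 IMPLIES NOT 0) AND (0 AND 1))) -> 0
  row 13 [1101]: (((1 XOR 1) IMPLIES (1 IMPLIES 1)) AND ((NOT 0 IMPLIES NOT 1) AND (0 AND 1))) -> 0
  row 14 [1110]: (((1 XOR 1) IMPLIES (1 IMPLIES 1)) AND ((NOT 1 IMPLIES NOT 0) AND (1 AND 1))) -> 1
  row 15 [1111]: (((1 XOR 1) IMPLIES (1 IMPLIES 1)) AND ((NOT 1 IMPLIES NOT 1) AND (1 AND 1))) -> 1
Full result column, 4 rows per line (P1,P2 fixed per line; P3,P4 runs 00..11 left to right):
  rows 0-3 [P1,P2=00]: 0000  = hex 0
  rows 4-7 [P1,P2=01]: 0011  = hex 3
  rows 8-11 [P1,P2=10]: 0000  = hex 0
  rows 12-15 [P1,P2=11]: 0011  = hex 3
Output column (row 0 .. row 15) = 0000001100000011
Output column grouped in 4s = 0000 0011 0000 0011 = 0x0303
Convert to decimal digit by digit (value = value*16 + digit):
  0 -> 0
  0*16 + 3 = 3
  3*16 + 0 = 48
  48*16 + 3 = 771
Decimal = 771

771


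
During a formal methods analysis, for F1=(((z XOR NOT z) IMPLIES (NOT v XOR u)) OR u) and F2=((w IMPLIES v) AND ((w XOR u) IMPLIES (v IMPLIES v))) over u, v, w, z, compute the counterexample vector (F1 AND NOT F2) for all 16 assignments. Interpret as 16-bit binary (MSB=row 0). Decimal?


F1 = (((z XOR NOT z) IMPLIES (NOT v XOR u)) OR u)
F2 = ((w IMPLIES v) AND ((w XOR u) IMPLIES (v IMPLIES v)))
Counterexample to F1=>F2 is where F1=1 and F2=0.
Evaluate each row (bits = u,v,w,z, MSB first):
  row 0 [0000]: F1=1 F2=1 -> F1&~F2 -> 0
  row 1 [0001]: F1=1 F2=1 -> F1&~F2 -> 0
  row 2 [0010]: F1=1 F2=0 -> F1&~F2 -> 1
  row 3 [0011]: F1=1 F2=0 -> F1&~F2 -> 1
  row 4 [0100]: F1=0 F2=1 -> F1&~F2 -> 0
  row 5 [0101]: F1=0 F2=1 -> F1&~F2 -> 0
  row 6 [0110]: F1=0 F2=1 -> F1&~F2 -> 0
  row 7 [0111]: F1=0 F2=1 -> F1&~F2 -> 0
  row 8 [1000]: F1=1 F2=1 -> F1&~F2 -> 0
  row 9 [1001]: F1=1 F2=1 -> F1&~F2 -> 0
  row 10 [1010]: F1=1 F2=0 -> F1&~F2 -> 1
  row 11 [1011]: F1=1 F2=0 -> F1&~F2 -> 1
  row 12 [1100]: F1=1 F2=1 -> F1&~F2 -> 0
  row 13 [1101]: F1=1 F2=1 -> F1&~F2 -> 0
  row 14 [1110]: F1=1 F2=1 -> F1&~F2 -> 0
  row 15 [1111]: F1=1 F2=1 -> F1&~F2 -> 0
Full result column, 4 rows per line (u,v fixed per line; w,z runs 00..11 left to right):
  rows 0-3 [u,v=00]: 0011  = hex 3
  rows 4-7 [u,v=01]: 0000  = hex 0
  rows 8-11 [u,v=10]: 0011  = hex 3
  rows 12-15 [u,v=11]: 0000  = hex 0
Counterexample vector (row 0 .. row 15) = 0011000000110000
Output column grouped in 4s = 0011 0000 0011 0000 = 0x3030
Convert to decimal digit by digit (value = value*16 + digit):
  3 -> 3
  3*16 + 0 = 48
  48*16 + 3 = 771
  771*16 + 0 = 12336
Decimal = 12336

12336


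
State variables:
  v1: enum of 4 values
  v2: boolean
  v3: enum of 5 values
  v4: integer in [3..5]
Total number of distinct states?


State space = product of domain sizes of all variables.
Domain sizes:
  v1 (enum of 4 values): 4
  v2 (boolean): 2
  v3 (enum of 5 values): 5
  v4 (integer in [3..5]): 3
Product = 4 * 2 * 5 * 3 = 120

120


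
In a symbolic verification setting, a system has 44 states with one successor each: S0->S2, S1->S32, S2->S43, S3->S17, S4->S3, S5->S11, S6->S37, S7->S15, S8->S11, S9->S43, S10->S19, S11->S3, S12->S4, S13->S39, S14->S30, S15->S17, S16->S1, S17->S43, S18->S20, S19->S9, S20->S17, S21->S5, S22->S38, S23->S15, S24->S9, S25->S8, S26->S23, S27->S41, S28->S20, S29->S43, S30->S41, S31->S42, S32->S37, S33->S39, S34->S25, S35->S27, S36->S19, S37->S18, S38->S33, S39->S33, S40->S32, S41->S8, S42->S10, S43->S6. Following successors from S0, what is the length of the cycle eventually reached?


Trace from S0 until a state repeats:
  S0 -> S2 -> S43 -> S6 -> S37 -> S18 -> S20 -> S17 -> S43
S43 first seen at step 2, revisited at step 8.
Cycle length = 8 - 2 = 6

6


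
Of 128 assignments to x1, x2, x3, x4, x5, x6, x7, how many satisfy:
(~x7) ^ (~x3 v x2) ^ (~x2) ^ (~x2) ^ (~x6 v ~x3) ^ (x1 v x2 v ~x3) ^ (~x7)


CNF with 7 clauses over 7 vars (128 assignments).
An assignment satisfies CNF iff every clause has >=1 true literal.
Check each row (bits = x1,x2,x3,x4,x5,x6,x7; clause T/F shown):
  row 0 [0000000]: clauses=TTTTTTT -> 1
  row 1 [0000001]: clauses=FTTTTTF -> 0
  row 2 [0000010]: clauses=TTTTTTT -> 1
  row 3 [0000011]: clauses=FTTTTTF -> 0
  row 4 [0000100]: clauses=TTTTTTT -> 1
  (every remaining row is evaluated the same way; all 128 results are listed next)
Full result column, 8 rows per line (x1,x2,x3,x4 fixed per line; x5,x6,x7 runs 000..111 left to right):
  rows 0-7 [x1,x2,x3,x4=0000]: 10101010  (ones: 4)
  rows 8-15 [x1,x2,x3,x4=0001]: 10101010  (ones: 4)
  rows 16-23 [x1,x2,x3,x4=0010]: 00000000  (ones: 0)
  rows 24-31 [x1,x2,x3,x4=0011]: 00000000  (ones: 0)
  rows 32-39 [x1,x2,x3,x4=0100]: 00000000  (ones: 0)
  rows 40-47 [x1,x2,x3,x4=0101]: 00000000  (ones: 0)
  rows 48-55 [x1,x2,x3,x4=0110]: 00000000  (ones: 0)
  rows 56-63 [x1,x2,x3,x4=0111]: 00000000  (ones: 0)
  rows 64-71 [x1,x2,x3,x4=1000]: 10101010  (ones: 4)
  rows 72-79 [x1,x2,x3,x4=1001]: 10101010  (ones: 4)
  rows 80-87 [x1,x2,x3,x4=1010]: 00000000  (ones: 0)
  rows 88-95 [x1,x2,x3,x4=1011]: 00000000  (ones: 0)
  rows 96-103 [x1,x2,x3,x4=1100]: 00000000  (ones: 0)
  rows 104-111 [x1,x2,x3,x4=1101]: 00000000  (ones: 0)
  rows 112-119 [x1,x2,x3,x4=1110]: 00000000  (ones: 0)
  rows 120-127 [x1,x2,x3,x4=1111]: 00000000  (ones: 0)
Satisfying assignments = 4+4+0+0+0+0+0+0+4+4+0+0+0+0+0+0 = 16

16


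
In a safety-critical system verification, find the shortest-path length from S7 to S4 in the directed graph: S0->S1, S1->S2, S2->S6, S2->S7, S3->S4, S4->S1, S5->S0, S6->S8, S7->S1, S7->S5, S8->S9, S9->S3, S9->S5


BFS layer-by-layer from S7:
  dist 0: {S7}
  dist 1: {S1, S5}
  dist 2: {S0, S2}
  dist 3: {S6}
  dist 4: {S8}
  dist 5: {S9}
  dist 6: {S3}
  dist 7: {S4}
  -> S4 reached at distance 7
Shortest path length = 7

7


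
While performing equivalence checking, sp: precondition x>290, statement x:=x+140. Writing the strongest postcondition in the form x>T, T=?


Formula: sp(P, x:=E) = exists old_x. (x = E[old_x/x]) AND P[old_x/x] (old_x is the value of x before the assignment; eliminate old_x by solving x = E[old_x/x] for old_x)
Step 1: Precondition P: x>290, i.e. old_x > 290
Step 2: Assignment gives x = old_x + 140, so old_x = x - 140
Step 3: Substitute into P: x - 140 > 290
Step 4: Simplify: x > 290+140 = 430

430


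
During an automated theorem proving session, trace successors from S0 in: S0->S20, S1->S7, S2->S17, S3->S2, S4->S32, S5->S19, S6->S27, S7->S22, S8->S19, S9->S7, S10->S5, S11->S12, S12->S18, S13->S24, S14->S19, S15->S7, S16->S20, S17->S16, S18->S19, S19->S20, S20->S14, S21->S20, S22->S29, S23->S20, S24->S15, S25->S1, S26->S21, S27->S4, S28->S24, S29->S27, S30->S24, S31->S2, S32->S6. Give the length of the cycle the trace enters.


Trace from S0 until a state repeats:
  S0 -> S20 -> S14 -> S19 -> S20
S20 first seen at step 1, revisited at step 4.
Cycle length = 4 - 1 = 3

3


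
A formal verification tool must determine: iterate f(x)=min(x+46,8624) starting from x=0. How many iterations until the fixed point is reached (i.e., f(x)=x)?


Step 1: x=0, cap=8624, increment=46
Step 2: x grows by 46 each step until capped at 8624; fixed point is x=8624
Step 3: iterations = ceil(8624/46) = 188

188


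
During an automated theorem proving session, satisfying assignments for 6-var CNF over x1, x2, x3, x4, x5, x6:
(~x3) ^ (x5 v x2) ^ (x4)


CNF with 3 clauses over 6 vars (64 assignments).
An assignment satisfies CNF iff every clause has >=1 true literal.
Check each row (bits = x1,x2,x3,x4,x5,x6; clause T/F shown):
  row 0 [000000]: clauses=TFF -> 0
  row 1 [000001]: clauses=TFF -> 0
  row 2 [000010]: clauses=TTF -> 0
  row 3 [000011]: clauses=TTF -> 0
  row 4 [000100]: clauses=TFT -> 0
  (every remaining row is evaluated the same way; all 64 results are listed next)
Full result column, 8 rows per line (x1,x2,x3 fixed per line; x4,x5,x6 runs 000..111 left to right):
  rows 0-7 [x1,x2,x3=000]: 00000011  (ones: 2)
  rows 8-15 [x1,x2,x3=001]: 00000000  (ones: 0)
  rows 16-23 [x1,x2,x3=010]: 00001111  (ones: 4)
  rows 24-31 [x1,x2,x3=011]: 00000000  (ones: 0)
  rows 32-39 [x1,x2,x3=100]: 00000011  (ones: 2)
  rows 40-47 [x1,x2,x3=101]: 00000000  (ones: 0)
  rows 48-55 [x1,x2,x3=110]: 00001111  (ones: 4)
  rows 56-63 [x1,x2,x3=111]: 00000000  (ones: 0)
Satisfying assignments = 2+0+4+0+2+0+4+0 = 12

12


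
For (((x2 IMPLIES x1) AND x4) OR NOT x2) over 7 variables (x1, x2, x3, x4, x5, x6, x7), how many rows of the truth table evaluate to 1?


Formula: (((x2 IMPLIES x1) AND x4) OR NOT x2) over 7 vars (128 rows)
Evaluate each row (x1, x2, x3, x4, x5, x6, x7 as bits, MSB first):
  row 0 [0000000]: (((0 IMPLIES 0) AND 0) OR NOT 0) -> 1
  row 1 [0000001]: (((0 IMPLIES 0) AND 0) OR NOT 0) -> 1
  row 2 [0000010]: (((0 IMPLIES 0) AND 0) OR NOT 0) -> 1
  row 3 [0000011]: (((0 IMPLIES 0) AND 0) OR NOT 0) -> 1
  row 4 [0000100]: (((0 IMPLIES 0) AND 0) OR NOT 0) -> 1
  (every remaining row is evaluated the same way; all 128 results are listed next)
Full result column, 8 rows per line (x1,x2,x3,x4 fixed per line; x5,x6,x7 runs 000..111 left to right):
  rows 0-7 [x1,x2,x3,x4=0000]: 11111111  (ones: 8)
  rows 8-15 [x1,x2,x3,x4=0001]: 11111111  (ones: 8)
  rows 16-23 [x1,x2,x3,x4=0010]: 11111111  (ones: 8)
  rows 24-31 [x1,x2,x3,x4=0011]: 11111111  (ones: 8)
  rows 32-39 [x1,x2,x3,x4=0100]: 00000000  (ones: 0)
  rows 40-47 [x1,x2,x3,x4=0101]: 00000000  (ones: 0)
  rows 48-55 [x1,x2,x3,x4=0110]: 00000000  (ones: 0)
  rows 56-63 [x1,x2,x3,x4=0111]: 00000000  (ones: 0)
  rows 64-71 [x1,x2,x3,x4=1000]: 11111111  (ones: 8)
  rows 72-79 [x1,x2,x3,x4=1001]: 11111111  (ones: 8)
  rows 80-87 [x1,x2,x3,x4=1010]: 11111111  (ones: 8)
  rows 88-95 [x1,x2,x3,x4=1011]: 11111111  (ones: 8)
  rows 96-103 [x1,x2,x3,x4=1100]: 00000000  (ones: 0)
  rows 104-111 [x1,x2,x3,x4=1101]: 11111111  (ones: 8)
  rows 112-119 [x1,x2,x3,x4=1110]: 00000000  (ones: 0)
  rows 120-127 [x1,x2,x3,x4=1111]: 11111111  (ones: 8)
Count of 1-rows = 8+8+8+8+0+0+0+0+8+8+8+8+0+8+0+8 = 80

80


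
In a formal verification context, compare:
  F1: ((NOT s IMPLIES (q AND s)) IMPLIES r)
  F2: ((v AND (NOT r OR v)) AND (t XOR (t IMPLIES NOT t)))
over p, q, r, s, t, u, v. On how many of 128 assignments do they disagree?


F1 = ((NOT s IMPLIES (q AND s)) IMPLIES r)
F2 = ((v AND (NOT r OR v)) AND (t XOR (t IMPLIES NOT t)))
Evaluate both on each of 128 rows (bits = p,q,r,s,t,u,v):
  row 0 [0000000]: F1=1 F2=0 (differ) -> 1
  row 1 [0000001]: F1=1 F2=1 -> 0
  row 2 [0000010]: F1=1 F2=0 (differ) -> 1
  row 3 [0000011]: F1=1 F2=1 -> 0
  row 4 [0000100]: F1=1 F2=0 (differ) -> 1
  (every remaining row is evaluated the same way; all 128 results are listed next)
Full result column, 8 rows per line (p,q,r,s fixed per line; t,u,v runs 000..111 left to right):
  rows 0-7 [p,q,r,s=0000]: 10101010  (ones: 4)
  rows 8-15 [p,q,r,s=0001]: 01010101  (ones: 4)
  rows 16-23 [p,q,r,s=0010]: 10101010  (ones: 4)
  rows 24-31 [p,q,r,s=0011]: 10101010  (ones: 4)
  rows 32-39 [p,q,r,s=0100]: 10101010  (ones: 4)
  rows 40-47 [p,q,r,s=0101]: 01010101  (ones: 4)
  rows 48-55 [p,q,r,s=0110]: 10101010  (ones: 4)
  rows 56-63 [p,q,r,s=0111]: 10101010  (ones: 4)
  rows 64-71 [p,q,r,s=1000]: 10101010  (ones: 4)
  rows 72-79 [p,q,r,s=1001]: 01010101  (ones: 4)
  rows 80-87 [p,q,r,s=1010]: 10101010  (ones: 4)
  rows 88-95 [p,q,r,s=1011]: 10101010  (ones: 4)
  rows 96-103 [p,q,r,s=1100]: 10101010  (ones: 4)
  rows 104-111 [p,q,r,s=1101]: 01010101  (ones: 4)
  rows 112-119 [p,q,r,s=1110]: 10101010  (ones: 4)
  rows 120-127 [p,q,r,s=1111]: 10101010  (ones: 4)
Disagreements = 4+4+4+4+4+4+4+4+4+4+4+4+4+4+4+4 = 64

64


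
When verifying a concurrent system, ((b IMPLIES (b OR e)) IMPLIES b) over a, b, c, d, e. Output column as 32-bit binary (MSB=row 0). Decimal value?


Formula: ((b IMPLIES (b OR e)) IMPLIES b) over a, b, c, d, e (32 rows)
Evaluate each row (bits = a,b,c,d,e, MSB first):
  row 0 [00000]: ((0 IMPLIES (0 OR 0)) IMPLIES 0) -> 0
  row 1 [00001]: ((0 IMPLIES (0 OR 1)) IMPLIES 0) -> 0
  row 2 [00010]: ((0 IMPLIES (0 OR 0)) IMPLIES 0) -> 0
  row 3 [00011]: ((0 IMPLIES (0 OR 1)) IMPLIES 0) -> 0
  row 4 [00100]: ((0 IMPLIES (0 OR 0)) IMPLIES 0) -> 0
  row 5 [00101]: ((0 IMPLIES (0 OR 1)) IMPLIES 0) -> 0
  row 6 [00110]: ((0 IMPLIES (0 OR 0)) IMPLIES 0) -> 0
  row 7 [00111]: ((0 IMPLIES (0 OR 1)) IMPLIES 0) -> 0
  row 8 [01000]: ((1 IMPLIES (1 OR 0)) IMPLIES 1) -> 1
  row 9 [01001]: ((1 IMPLIES (1 OR 1)) IMPLIES 1) -> 1
  row 10 [01010]: ((1 IMPLIES (1 OR 0)) IMPLIES 1) -> 1
  row 11 [01011]: ((1 IMPLIES (1 OR 1)) IMPLIES 1) -> 1
  row 12 [01100]: ((1 IMPLIES (1 OR 0)) IMPLIES 1) -> 1
  row 13 [01101]: ((1 IMPLIES (1 OR 1)) IMPLIES 1) -> 1
  row 14 [01110]: ((1 IMPLIES (1 OR 0)) IMPLIES 1) -> 1
  row 15 [01111]: ((1 IMPLIES (1 OR 1)) IMPLIES 1) -> 1
  row 16 [10000]: ((0 IMPLIES (0 OR 0)) IMPLIES 0) -> 0
  row 17 [10001]: ((0 IMPLIES (0 OR 1)) IMPLIES 0) -> 0
  row 18 [10010]: ((0 IMPLIES (0 OR 0)) IMPLIES 0) -> 0
  row 19 [10011]: ((0 IMPLIES (0 OR 1)) IMPLIES 0) -> 0
  row 20 [10100]: ((0 IMPLIES (0 OR 0)) IMPLIES 0) -> 0
  row 21 [10101]: ((0 IMPLIES (0 OR 1)) IMPLIES 0) -> 0
  row 22 [10110]: ((0 IMPLIES (0 OR 0)) IMPLIES 0) -> 0
  row 23 [10111]: ((0 IMPLIES (0 OR 1)) IMPLIES 0) -> 0
  row 24 [11000]: ((1 IMPLIES (1 OR 0)) IMPLIES 1) -> 1
  row 25 [11001]: ((1 IMPLIES (1 OR 1)) IMPLIES 1) -> 1
  row 26 [11010]: ((1 IMPLIES (1 OR 0)) IMPLIES 1) -> 1
  row 27 [11011]: ((1 IMPLIES (1 OR 1)) IMPLIES 1) -> 1
  row 28 [11100]: ((1 IMPLIES (1 OR 0)) IMPLIES 1) -> 1
  row 29 [11101]: ((1 IMPLIES (1 OR 1)) IMPLIES 1) -> 1
  row 30 [11110]: ((1 IMPLIES (1 OR 0)) IMPLIES 1) -> 1
  row 31 [11111]: ((1 IMPLIES (1 OR 1)) IMPLIES 1) -> 1
Full result column, 4 rows per line (a,b,c fixed per line; d,e runs 00..11 left to right):
  rows 0-3 [a,b,c=000]: 0000  = hex 0
  rows 4-7 [a,b,c=001]: 0000  = hex 0
  rows 8-11 [a,b,c=010]: 1111  = hex F
  rows 12-15 [a,b,c=011]: 1111  = hex F
  rows 16-19 [a,b,c=100]: 0000  = hex 0
  rows 20-23 [a,b,c=101]: 0000  = hex 0
  rows 24-27 [a,b,c=110]: 1111  = hex F
  rows 28-31 [a,b,c=111]: 1111  = hex F
Output column (row 0 .. row 31) = 00000000111111110000000011111111
Output column grouped in 4s = 0000 0000 1111 1111 0000 0000 1111 1111 = 0x00FF00FF
Convert to decimal digit by digit (value = value*16 + digit):
  0 -> 0
  0*16 + 0 = 0
  0*16 + 15 (F) = 15
  15*16 + 15 (F) = 255
  255*16 + 0 = 4080
  4080*16 + 0 = 65280
  65280*16 + 15 (F) = 1044495
  1044495*16 + 15 (F) = 16711935
Decimal = 16711935

16711935


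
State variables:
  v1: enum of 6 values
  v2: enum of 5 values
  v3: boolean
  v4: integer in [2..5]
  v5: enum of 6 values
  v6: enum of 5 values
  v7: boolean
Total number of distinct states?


State space = product of domain sizes of all variables.
Domain sizes:
  v1 (enum of 6 values): 6
  v2 (enum of 5 values): 5
  v3 (boolean): 2
  v4 (integer in [2..5]): 4
  v5 (enum of 6 values): 6
  v6 (enum of 5 values): 5
  v7 (boolean): 2
Product = 6 * 5 * 2 * 4 * 6 * 5 * 2 = 14400

14400


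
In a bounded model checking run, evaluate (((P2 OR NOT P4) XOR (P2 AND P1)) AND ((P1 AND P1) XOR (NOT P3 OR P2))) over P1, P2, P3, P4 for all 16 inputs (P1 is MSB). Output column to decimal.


Formula: (((P2 OR NOT P4) XOR (P2 AND P1)) AND ((P1 AND P1) XOR (NOT P3 OR P2))) over P1, P2, P3, P4 (16 rows)
Evaluate each row (bits = P1,P2,P3,P4, MSB first):
  row 0 [0000]: (((0 OR NOT 0) XOR (0 AND 0)) AND ((0 AND 0) XOR (NOT 0 OR 0))) -> 1
  row 1 [0001]: (((0 OR NOT 1) XOR (0 AND 0)) AND ((0 AND 0) XOR (NOT 0 OR 0))) -> 0
  row 2 [0010]: (((0 OR NOT 0) XOR (0 AND 0)) AND ((0 AND 0) XOR (NOT 1 OR 0))) -> 0
  row 3 [0011]: (((0 OR NOT 1) XOR (0 AND 0)) AND ((0 AND 0) XOR (NOT 1 OR 0))) -> 0
  row 4 [0100]: (((1 OR NOT 0) XOR (1 AND 0)) AND ((0 AND 0) XOR (NOT 0 OR 1))) -> 1
  row 5 [0101]: (((1 OR NOT 1) XOR (1 AND 0)) AND ((0 AND 0) XOR (NOT 0 OR 1))) -> 1
  row 6 [0110]: (((1 OR NOT 0) XOR (1 AND 0)) AND ((0 AND 0) XOR (NOT 1 OR 1))) -> 1
  row 7 [0111]: (((1 OR NOT 1) XOR (1 AND 0)) AND ((0 AND 0) XOR (NOT 1 OR 1))) -> 1
  row 8 [1000]: (((0 OR NOT 0) XOR (0 AND 1)) AND ((1 AND 1) XOR (NOT 0 OR 0))) -> 0
  row 9 [1001]: (((0 OR NOT 1) XOR (0 AND 1)) AND ((1 AND 1) XOR (NOT 0 OR 0))) -> 0
  row 10 [1010]: (((0 OR NOT 0) XOR (0 AND 1)) AND ((1 AND 1) XOR (NOT 1 OR 0))) -> 1
  row 11 [1011]: (((0 OR NOT 1) XOR (0 AND 1)) AND ((1 AND 1) XOR (NOT 1 OR 0))) -> 0
  row 12 [1100]: (((1 OR NOT 0) XOR (1 AND 1)) AND ((1 AND 1) XOR (NOT 0 OR 1))) -> 0
  row 13 [1101]: (((1 OR NOT 1) XOR (1 AND 1)) AND ((1 AND 1) XOR (NOT 0 OR 1))) -> 0
  row 14 [1110]: (((1 OR NOT 0) XOR (1 AND 1)) AND ((1 AND 1) XOR (NOT 1 OR 1))) -> 0
  row 15 [1111]: (((1 OR NOT 1) XOR (1 AND 1)) AND ((1 AND 1) XOR (NOT 1 OR 1))) -> 0
Full result column, 4 rows per line (P1,P2 fixed per line; P3,P4 runs 00..11 left to right):
  rows 0-3 [P1,P2=00]: 1000  = hex 8
  rows 4-7 [P1,P2=01]: 1111  = hex F
  rows 8-11 [P1,P2=10]: 0010  = hex 2
  rows 12-15 [P1,P2=11]: 0000  = hex 0
Output column (row 0 .. row 15) = 1000111100100000
Output column grouped in 4s = 1000 1111 0010 0000 = 0x8F20
Convert to decimal digit by digit (value = value*16 + digit):
  8 -> 8
  8*16 + 15 (F) = 143
  143*16 + 2 = 2290
  2290*16 + 0 = 36640
Decimal = 36640

36640


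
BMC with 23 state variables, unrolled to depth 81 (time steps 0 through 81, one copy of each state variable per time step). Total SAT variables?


BMC unrolls to depth k, creating one copy of each state var for steps 0..k.
Step count = 81 + 1 = 82 (steps 0 through 81)
Vars per step = 23
Total = 23 * 82 = 1886

1886


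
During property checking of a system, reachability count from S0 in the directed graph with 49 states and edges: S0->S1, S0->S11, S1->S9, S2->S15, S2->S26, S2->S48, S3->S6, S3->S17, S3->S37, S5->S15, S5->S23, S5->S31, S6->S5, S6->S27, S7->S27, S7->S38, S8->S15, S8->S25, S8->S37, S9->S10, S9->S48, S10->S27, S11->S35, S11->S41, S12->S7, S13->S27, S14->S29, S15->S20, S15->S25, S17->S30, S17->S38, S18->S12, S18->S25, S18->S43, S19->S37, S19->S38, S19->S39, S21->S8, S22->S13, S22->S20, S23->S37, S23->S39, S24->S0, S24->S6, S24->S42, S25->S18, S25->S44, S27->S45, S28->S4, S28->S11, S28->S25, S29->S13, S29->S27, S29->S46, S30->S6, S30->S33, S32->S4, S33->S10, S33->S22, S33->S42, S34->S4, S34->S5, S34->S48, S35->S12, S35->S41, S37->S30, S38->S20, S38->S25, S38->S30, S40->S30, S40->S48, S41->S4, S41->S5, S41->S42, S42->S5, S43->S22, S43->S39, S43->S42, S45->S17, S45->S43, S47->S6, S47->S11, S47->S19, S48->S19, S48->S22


BFS from S0:
  layer 0: {S0}
  layer 1: {S1, S11}
  layer 2: {S9, S35, S41}
  layer 3: {S4, S5, S10, S12, S42, S48}
  layer 4: {S7, S15, S19, S22, S23, S27, S31}
  layer 5: {S13, S20, S25, S37, S38, S39, S45}
  layer 6: {S17, S18, S30, S43, S44}
  layer 7: {S6, S33}
Reachable set: {S0, S1, S4, S5, S6, S7, S9, S10, S11, S12, S13, S15, S17, S18, S19, S20, S22, S23, S25, S27, S30, S31, S33, S35, S37, S38, S39, S41, S42, S43, S44, S45, S48}
Count = 33

33


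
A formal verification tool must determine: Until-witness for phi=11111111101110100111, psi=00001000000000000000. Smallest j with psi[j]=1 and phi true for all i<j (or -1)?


(phi U psi) at 0: need smallest j with psi[j]=1 and phi[i]=1 for all i in [0,j).
Scan from step 0:
  step 0: phi=1, psi=0 -> continue
  step 1: phi=1, psi=0 -> continue
  step 2: phi=1, psi=0 -> continue
  step 3: phi=1, psi=0 -> continue
  step 4: psi=1 and phi held for [0,4) -> witness found
Witness step = 4

4


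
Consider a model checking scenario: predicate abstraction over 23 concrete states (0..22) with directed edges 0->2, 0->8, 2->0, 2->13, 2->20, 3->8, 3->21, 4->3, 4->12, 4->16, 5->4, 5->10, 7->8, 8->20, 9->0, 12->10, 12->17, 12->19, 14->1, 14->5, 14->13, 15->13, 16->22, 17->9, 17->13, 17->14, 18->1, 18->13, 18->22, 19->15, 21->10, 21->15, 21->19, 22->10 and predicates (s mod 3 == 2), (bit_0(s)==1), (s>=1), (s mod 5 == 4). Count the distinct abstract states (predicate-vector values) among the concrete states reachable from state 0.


BFS from 0:
Concrete reachable: {0, 2, 8, 13, 20}
Abstract via predicates (s mod 3 == 2), (bit_0(s)==1), (s>=1), (s mod 5 == 4):
  (0,0,0,0) <- {0}
  (0,1,1,0) <- {13}
  (1,0,1,0) <- {2, 8, 20}
Distinct abstract states = 3

3


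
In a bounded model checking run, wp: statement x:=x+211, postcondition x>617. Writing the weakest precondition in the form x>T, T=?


Formula: wp(x:=E, P) = P[E/x] (substitute E for x in postcondition)
Step 1: Postcondition: x>617
Step 2: Substitute x+211 for x: x+211>617
Step 3: Solve for x: x > 617-211 = 406

406


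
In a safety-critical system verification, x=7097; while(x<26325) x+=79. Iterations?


Step 1: x goes from 7097 toward 26325 by 79; the body runs while x<26325, so iterations = ceil((bound-start)/step)
Step 2: Distance=19228
Step 3: ceil(19228/79)=244

244


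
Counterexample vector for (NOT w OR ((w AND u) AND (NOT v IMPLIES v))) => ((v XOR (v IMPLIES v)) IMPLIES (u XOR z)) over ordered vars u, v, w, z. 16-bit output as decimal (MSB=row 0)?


F1 = (NOT w OR ((w AND u) AND (NOT v IMPLIES v)))
F2 = ((v XOR (v IMPLIES v)) IMPLIES (u XOR z))
Counterexample to F1=>F2 is where F1=1 and F2=0.
Evaluate each row (bits = u,v,w,z, MSB first):
  row 0 [0000]: F1=1 F2=0 -> F1&~F2 -> 1
  row 1 [0001]: F1=1 F2=1 -> F1&~F2 -> 0
  row 2 [0010]: F1=0 F2=0 -> F1&~F2 -> 0
  row 3 [0011]: F1=0 F2=1 -> F1&~F2 -> 0
  row 4 [0100]: F1=1 F2=1 -> F1&~F2 -> 0
  row 5 [0101]: F1=1 F2=1 -> F1&~F2 -> 0
  row 6 [0110]: F1=0 F2=1 -> F1&~F2 -> 0
  row 7 [0111]: F1=0 F2=1 -> F1&~F2 -> 0
  row 8 [1000]: F1=1 F2=1 -> F1&~F2 -> 0
  row 9 [1001]: F1=1 F2=0 -> F1&~F2 -> 1
  row 10 [1010]: F1=0 F2=1 -> F1&~F2 -> 0
  row 11 [1011]: F1=0 F2=0 -> F1&~F2 -> 0
  row 12 [1100]: F1=1 F2=1 -> F1&~F2 -> 0
  row 13 [1101]: F1=1 F2=1 -> F1&~F2 -> 0
  row 14 [1110]: F1=1 F2=1 -> F1&~F2 -> 0
  row 15 [1111]: F1=1 F2=1 -> F1&~F2 -> 0
Full result column, 4 rows per line (u,v fixed per line; w,z runs 00..11 left to right):
  rows 0-3 [u,v=00]: 1000  = hex 8
  rows 4-7 [u,v=01]: 0000  = hex 0
  rows 8-11 [u,v=10]: 0100  = hex 4
  rows 12-15 [u,v=11]: 0000  = hex 0
Counterexample vector (row 0 .. row 15) = 1000000001000000
Output column grouped in 4s = 1000 0000 0100 0000 = 0x8040
Convert to decimal digit by digit (value = value*16 + digit):
  8 -> 8
  8*16 + 0 = 128
  128*16 + 4 = 2052
  2052*16 + 0 = 32832
Decimal = 32832

32832


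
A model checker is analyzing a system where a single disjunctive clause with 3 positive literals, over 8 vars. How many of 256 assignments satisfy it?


Step 1: Total=2^8=256
Step 2: Unsat when all 3 false: 2^5=32
Step 3: Sat=256-32=224

224


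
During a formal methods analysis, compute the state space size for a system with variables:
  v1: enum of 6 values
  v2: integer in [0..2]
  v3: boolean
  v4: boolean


State space = product of domain sizes of all variables.
Domain sizes:
  v1 (enum of 6 values): 6
  v2 (integer in [0..2]): 3
  v3 (boolean): 2
  v4 (boolean): 2
Product = 6 * 3 * 2 * 2 = 72

72


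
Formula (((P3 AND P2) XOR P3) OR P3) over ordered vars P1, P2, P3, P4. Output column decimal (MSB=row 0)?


Formula: (((P3 AND P2) XOR P3) OR P3) over P1, P2, P3, P4 (16 rows)
Evaluate each row (bits = P1,P2,P3,P4, MSB first):
  row 0 [0000]: (((0 AND 0) XOR 0) OR 0) -> 0
  row 1 [0001]: (((0 AND 0) XOR 0) OR 0) -> 0
  row 2 [0010]: (((1 AND 0) XOR 1) OR 1) -> 1
  row 3 [0011]: (((1 AND 0) XOR 1) OR 1) -> 1
  row 4 [0100]: (((0 AND 1) XOR 0) OR 0) -> 0
  row 5 [0101]: (((0 AND 1) XOR 0) OR 0) -> 0
  row 6 [0110]: (((1 AND 1) XOR 1) OR 1) -> 1
  row 7 [0111]: (((1 AND 1) XOR 1) OR 1) -> 1
  row 8 [1000]: (((0 AND 0) XOR 0) OR 0) -> 0
  row 9 [1001]: (((0 AND 0) XOR 0) OR 0) -> 0
  row 10 [1010]: (((1 AND 0) XOR 1) OR 1) -> 1
  row 11 [1011]: (((1 AND 0) XOR 1) OR 1) -> 1
  row 12 [1100]: (((0 AND 1) XOR 0) OR 0) -> 0
  row 13 [1101]: (((0 AND 1) XOR 0) OR 0) -> 0
  row 14 [1110]: (((1 AND 1) XOR 1) OR 1) -> 1
  row 15 [1111]: (((1 AND 1) XOR 1) OR 1) -> 1
Full result column, 4 rows per line (P1,P2 fixed per line; P3,P4 runs 00..11 left to right):
  rows 0-3 [P1,P2=00]: 0011  = hex 3
  rows 4-7 [P1,P2=01]: 0011  = hex 3
  rows 8-11 [P1,P2=10]: 0011  = hex 3
  rows 12-15 [P1,P2=11]: 0011  = hex 3
Output column (row 0 .. row 15) = 0011001100110011
Output column grouped in 4s = 0011 0011 0011 0011 = 0x3333
Convert to decimal digit by digit (value = value*16 + digit):
  3 -> 3
  3*16 + 3 = 51
  51*16 + 3 = 819
  819*16 + 3 = 13107
Decimal = 13107

13107


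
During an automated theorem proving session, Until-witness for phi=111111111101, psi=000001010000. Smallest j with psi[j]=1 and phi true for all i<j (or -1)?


(phi U psi) at 0: need smallest j with psi[j]=1 and phi[i]=1 for all i in [0,j).
Scan from step 0:
  step 0: phi=1, psi=0 -> continue
  step 1: phi=1, psi=0 -> continue
  step 2: phi=1, psi=0 -> continue
  step 3: phi=1, psi=0 -> continue
  step 5: psi=1 and phi held for [0,5) -> witness found
Witness step = 5

5


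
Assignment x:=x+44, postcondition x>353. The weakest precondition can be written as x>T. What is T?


Formula: wp(x:=E, P) = P[E/x] (substitute E for x in postcondition)
Step 1: Postcondition: x>353
Step 2: Substitute x+44 for x: x+44>353
Step 3: Solve for x: x > 353-44 = 309

309


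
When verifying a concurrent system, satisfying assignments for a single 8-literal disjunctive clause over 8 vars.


Step 1: Total=2^8=256
Step 2: Unsat when all 8 false: 2^0=1
Step 3: Sat=256-1=255

255


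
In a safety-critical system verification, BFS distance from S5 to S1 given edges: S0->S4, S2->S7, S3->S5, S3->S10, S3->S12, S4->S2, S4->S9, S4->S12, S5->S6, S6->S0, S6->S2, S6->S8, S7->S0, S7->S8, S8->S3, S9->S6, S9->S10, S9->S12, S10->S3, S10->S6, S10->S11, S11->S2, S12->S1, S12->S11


BFS layer-by-layer from S5:
  dist 0: {S5}
  dist 1: {S6}
  dist 2: {S0, S2, S8}
  dist 3: {S3, S4, S7}
  dist 4: {S9, S10, S12}
  dist 5: {S1, S11}
  -> S1 reached at distance 5
Shortest path length = 5

5


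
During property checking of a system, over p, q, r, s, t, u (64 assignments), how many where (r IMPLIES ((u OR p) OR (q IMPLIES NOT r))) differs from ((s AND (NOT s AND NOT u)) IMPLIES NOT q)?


F1 = (r IMPLIES ((u OR p) OR (q IMPLIES NOT r)))
F2 = ((s AND (NOT s AND NOT u)) IMPLIES NOT q)
Evaluate both on each of 64 rows (bits = p,q,r,s,t,u):
  row 0 [000000]: F1=1 F2=1 -> 0
  row 1 [000001]: F1=1 F2=1 -> 0
  row 2 [000010]: F1=1 F2=1 -> 0
  row 3 [000011]: F1=1 F2=1 -> 0
  row 4 [000100]: F1=1 F2=1 -> 0
  (every remaining row is evaluated the same way; all 64 results are listed next)
Full result column, 8 rows per line (p,q,r fixed per line; s,t,u runs 000..111 left to right):
  rows 0-7 [p,q,r=000]: 00000000  (ones: 0)
  rows 8-15 [p,q,r=001]: 00000000  (ones: 0)
  rows 16-23 [p,q,r=010]: 00000000  (ones: 0)
  rows 24-31 [p,q,r=011]: 10101010  (ones: 4)
  rows 32-39 [p,q,r=100]: 00000000  (ones: 0)
  rows 40-47 [p,q,r=101]: 00000000  (ones: 0)
  rows 48-55 [p,q,r=110]: 00000000  (ones: 0)
  rows 56-63 [p,q,r=111]: 00000000  (ones: 0)
Disagreements = 0+0+0+4+0+0+0+0 = 4

4


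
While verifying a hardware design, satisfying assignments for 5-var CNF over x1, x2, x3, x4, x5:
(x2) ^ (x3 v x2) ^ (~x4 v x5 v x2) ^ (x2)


CNF with 4 clauses over 5 vars (32 assignments).
An assignment satisfies CNF iff every clause has >=1 true literal.
Check each row (bits = x1,x2,x3,x4,x5; clause T/F shown):
  row 0 [00000]: clauses=FFTF -> 0
  row 1 [00001]: clauses=FFTF -> 0
  row 2 [00010]: clauses=FFFF -> 0
  row 3 [00011]: clauses=FFTF -> 0
  row 4 [00100]: clauses=FTTF -> 0
  row 5 [00101]: clauses=FTTF -> 0
  row 6 [00110]: clauses=FTFF -> 0
  row 7 [00111]: clauses=FTTF -> 0
  row 8 [01000]: clauses=TTTT -> 1
  row 9 [01001]: clauses=TTTT -> 1
  row 10 [01010]: clauses=TTTT -> 1
  row 11 [01011]: clauses=TTTT -> 1
  row 12 [01100]: clauses=TTTT -> 1
  row 13 [01101]: clauses=TTTT -> 1
  row 14 [01110]: clauses=TTTT -> 1
  row 15 [01111]: clauses=TTTT -> 1
  row 16 [10000]: clauses=FFTF -> 0
  row 17 [10001]: clauses=FFTF -> 0
  row 18 [10010]: clauses=FFFF -> 0
  row 19 [10011]: clauses=FFTF -> 0
  row 20 [10100]: clauses=FTTF -> 0
  row 21 [10101]: clauses=FTTF -> 0
  row 22 [10110]: clauses=FTFF -> 0
  row 23 [10111]: clauses=FTTF -> 0
  row 24 [11000]: clauses=TTTT -> 1
  row 25 [11001]: clauses=TTTT -> 1
  row 26 [11010]: clauses=TTTT -> 1
  row 27 [11011]: clauses=TTTT -> 1
  row 28 [11100]: clauses=TTTT -> 1
  row 29 [11101]: clauses=TTTT -> 1
  row 30 [11110]: clauses=TTTT -> 1
  row 31 [11111]: clauses=TTTT -> 1
Full result column, 8 rows per line (x1,x2 fixed per line; x3,x4,x5 runs 000..111 left to right):
  rows 0-7 [x1,x2=00]: 00000000  (ones: 0)
  rows 8-15 [x1,x2=01]: 11111111  (ones: 8)
  rows 16-23 [x1,x2=10]: 00000000  (ones: 0)
  rows 24-31 [x1,x2=11]: 11111111  (ones: 8)
Satisfying assignments = 0+8+0+8 = 16

16
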